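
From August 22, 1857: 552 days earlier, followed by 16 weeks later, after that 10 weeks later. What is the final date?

Counting back 552 days from August 22, 1857:
Going back 22 days from August 22, 1857 reaches the end of the previous month; 552 − 22 = 530 left.
July 1857 has 31 days: 530 − 31 = 499 left.
June 1857 has 30 days: 499 − 30 = 469 left.
May 1857 has 31 days: 469 − 31 = 438 left.
April 1857 has 30 days: 438 − 30 = 408 left.
March 1857 has 31 days: 408 − 31 = 377 left.
February 1857 has 28 days (1857 is not a leap year): 377 − 28 = 349 left.
January 1857 has 31 days: 349 − 31 = 318 left.
December 1856 has 31 days: 318 − 31 = 287 left.
November 1856 has 30 days: 287 − 30 = 257 left.
October 1856 has 31 days: 257 − 31 = 226 left.
September 1856 has 30 days: 226 − 30 = 196 left.
August 1856 has 31 days: 196 − 31 = 165 left.
July 1856 has 31 days: 165 − 31 = 134 left.
June 1856 has 30 days: 134 − 30 = 104 left.
May 1856 has 31 days: 104 − 31 = 73 left.
April 1856 has 30 days: 73 − 30 = 43 left.
March 1856 has 31 days: 43 − 31 = 12 left.
February 1856 has 29 days; 29 − 12 = 17 → February 17, 1856.
Counting forward 16 weeks (= 112 days) from February 17, 1856:
February has 29 days, so 29 − 17 = 12 days remain after February 17, 1856; 112 − 12 = 100 left.
March 1856 has 31 days: 100 − 31 = 69 left.
April 1856 has 30 days: 69 − 30 = 39 left.
May 1856 has 31 days: 39 − 31 = 8 left.
8 days into June 1856 → June 8, 1856.
Adding 10 weeks (= 70 days) from June 8, 1856:
June has 30 days, so 30 − 8 = 22 days remain after June 8, 1856; 70 − 22 = 48 left.
July 1856 has 31 days: 48 − 31 = 17 left.
17 days into August 1856 → August 17, 1856.

August 17, 1856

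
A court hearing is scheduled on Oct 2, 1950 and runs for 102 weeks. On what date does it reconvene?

September 15, 1952

Adding 102 weeks = 714 days from October 2, 1950.
October has 31 days, so 31 − 2 = 29 days remain after October 2, 1950; 714 − 29 = 685 left.
November 1950 has 30 days: 685 − 30 = 655 left.
December 1950 has 31 days: 655 − 31 = 624 left.
January 1951 has 31 days: 624 − 31 = 593 left.
February 1951 has 28 days (1951 is not a leap year): 593 − 28 = 565 left.
March 1951 has 31 days: 565 − 31 = 534 left.
April 1951 has 30 days: 534 − 30 = 504 left.
May 1951 has 31 days: 504 − 31 = 473 left.
June 1951 has 30 days: 473 − 30 = 443 left.
July 1951 has 31 days: 443 − 31 = 412 left.
August 1951 has 31 days: 412 − 31 = 381 left.
September 1951 has 30 days: 381 − 30 = 351 left.
October 1951 has 31 days: 351 − 31 = 320 left.
November 1951 has 30 days: 320 − 30 = 290 left.
December 1951 has 31 days: 290 − 31 = 259 left.
January 1952 has 31 days: 259 − 31 = 228 left.
February 1952 has 29 days (1952 is a leap year): 228 − 29 = 199 left.
March 1952 has 31 days: 199 − 31 = 168 left.
April 1952 has 30 days: 168 − 30 = 138 left.
May 1952 has 31 days: 138 − 31 = 107 left.
June 1952 has 30 days: 107 − 30 = 77 left.
July 1952 has 31 days: 77 − 31 = 46 left.
August 1952 has 31 days: 46 − 31 = 15 left.
15 days into September 1952 → September 15, 1952.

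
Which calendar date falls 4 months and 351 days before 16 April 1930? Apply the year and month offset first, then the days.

December 30, 1928

Counting back 4 months and 351 days from April 16, 1930: first the month/year part, then the days.
month 4 − 4 = 0, which is month 12 of year 1929 → December 1929.
Day 16 is valid in December, giving December 16, 1929.
Now subtract 351 days from December 16, 1929.
Going back 16 days from December 16, 1929 reaches the end of the previous month; 351 − 16 = 335 left.
November 1929 has 30 days: 335 − 30 = 305 left.
October 1929 has 31 days: 305 − 31 = 274 left.
September 1929 has 30 days: 274 − 30 = 244 left.
August 1929 has 31 days: 244 − 31 = 213 left.
July 1929 has 31 days: 213 − 31 = 182 left.
June 1929 has 30 days: 182 − 30 = 152 left.
May 1929 has 31 days: 152 − 31 = 121 left.
April 1929 has 30 days: 121 − 30 = 91 left.
March 1929 has 31 days: 91 − 31 = 60 left.
February 1929 has 28 days (1929 is not a leap year): 60 − 28 = 32 left.
January 1929 has 31 days: 32 − 31 = 1 left.
December 1928 has 31 days; 31 − 1 = 30 → December 30, 1928.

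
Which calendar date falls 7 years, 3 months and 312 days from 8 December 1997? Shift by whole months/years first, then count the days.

Counting forward 7 years, 3 months and 312 days from December 8, 1997: first the month/year part, then the days.
+7 years → 2004; month 12 + 3 = 15, which is month 3 of year 2005 → March 2005.
Day 8 is valid in March, giving March 8, 2005.
Now add 312 days from March 8, 2005.
March has 31 days, so 31 − 8 = 23 days remain after March 8, 2005; 312 − 23 = 289 left.
April 2005 has 30 days: 289 − 30 = 259 left.
May 2005 has 31 days: 259 − 31 = 228 left.
June 2005 has 30 days: 228 − 30 = 198 left.
July 2005 has 31 days: 198 − 31 = 167 left.
August 2005 has 31 days: 167 − 31 = 136 left.
September 2005 has 30 days: 136 − 30 = 106 left.
October 2005 has 31 days: 106 − 31 = 75 left.
November 2005 has 30 days: 75 − 30 = 45 left.
December 2005 has 31 days: 45 − 31 = 14 left.
14 days into January 2006 → January 14, 2006.

January 14, 2006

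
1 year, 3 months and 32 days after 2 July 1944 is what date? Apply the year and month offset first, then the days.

November 3, 1945

Adding 1 year, 3 months and 32 days from July 2, 1944: first the month/year part, then the days.
+1 year → 1945; month 7 + 3 = 10 → October 1945.
Day 2 is valid in October, giving October 2, 1945.
Now add 32 days from October 2, 1945.
October has 31 days, so 31 − 2 = 29 days remain after October 2, 1945; 32 − 29 = 3 left.
3 days into November 1945 → November 3, 1945.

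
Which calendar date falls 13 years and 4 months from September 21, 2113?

Counting forward 13 years and 4 months from September 21, 2113.
+13 years → 2126; month 9 + 4 = 13, which is month 1 of year 2127 → January 2127.
Day 21 is valid in January, giving January 21, 2127.

January 21, 2127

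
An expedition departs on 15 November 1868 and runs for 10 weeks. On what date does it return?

January 24, 1869

Adding 10 weeks = 70 days from November 15, 1868.
November has 30 days, so 30 − 15 = 15 days remain after November 15, 1868; 70 − 15 = 55 left.
December 1868 has 31 days: 55 − 31 = 24 left.
24 days into January 1869 → January 24, 1869.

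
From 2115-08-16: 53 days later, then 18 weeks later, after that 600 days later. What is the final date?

Counting forward 53 days from August 16, 2115:
August has 31 days, so 31 − 16 = 15 days remain after August 16, 2115; 53 − 15 = 38 left.
September 2115 has 30 days: 38 − 30 = 8 left.
8 days into October 2115 → October 8, 2115.
Adding 18 weeks (= 126 days) from October 8, 2115:
October has 31 days, so 31 − 8 = 23 days remain after October 8, 2115; 126 − 23 = 103 left.
November 2115 has 30 days: 103 − 30 = 73 left.
December 2115 has 31 days: 73 − 31 = 42 left.
January 2116 has 31 days: 42 − 31 = 11 left.
11 days into February 2116 → February 11, 2116.
Counting forward 600 days from February 11, 2116:
February has 29 days, so 29 − 11 = 18 days remain after February 11, 2116; 600 − 18 = 582 left.
March 2116 has 31 days: 582 − 31 = 551 left.
April 2116 has 30 days: 551 − 30 = 521 left.
May 2116 has 31 days: 521 − 31 = 490 left.
June 2116 has 30 days: 490 − 30 = 460 left.
July 2116 has 31 days: 460 − 31 = 429 left.
August 2116 has 31 days: 429 − 31 = 398 left.
September 2116 has 30 days: 398 − 30 = 368 left.
October 2116 has 31 days: 368 − 31 = 337 left.
November 2116 has 30 days: 337 − 30 = 307 left.
December 2116 has 31 days: 307 − 31 = 276 left.
January 2117 has 31 days: 276 − 31 = 245 left.
February 2117 has 28 days (2117 is not a leap year): 245 − 28 = 217 left.
March 2117 has 31 days: 217 − 31 = 186 left.
April 2117 has 30 days: 186 − 30 = 156 left.
May 2117 has 31 days: 156 − 31 = 125 left.
June 2117 has 30 days: 125 − 30 = 95 left.
July 2117 has 31 days: 95 − 31 = 64 left.
August 2117 has 31 days: 64 − 31 = 33 left.
September 2117 has 30 days: 33 − 30 = 3 left.
3 days into October 2117 → October 3, 2117.

October 3, 2117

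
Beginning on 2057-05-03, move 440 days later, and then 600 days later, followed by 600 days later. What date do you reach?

October 29, 2061

Adding 440 days from May 3, 2057:
May has 31 days, so 31 − 3 = 28 days remain after May 3, 2057; 440 − 28 = 412 left.
June 2057 has 30 days: 412 − 30 = 382 left.
July 2057 has 31 days: 382 − 31 = 351 left.
August 2057 has 31 days: 351 − 31 = 320 left.
September 2057 has 30 days: 320 − 30 = 290 left.
October 2057 has 31 days: 290 − 31 = 259 left.
November 2057 has 30 days: 259 − 30 = 229 left.
December 2057 has 31 days: 229 − 31 = 198 left.
January 2058 has 31 days: 198 − 31 = 167 left.
February 2058 has 28 days (2058 is not a leap year): 167 − 28 = 139 left.
March 2058 has 31 days: 139 − 31 = 108 left.
April 2058 has 30 days: 108 − 30 = 78 left.
May 2058 has 31 days: 78 − 31 = 47 left.
June 2058 has 30 days: 47 − 30 = 17 left.
17 days into July 2058 → July 17, 2058.
Counting forward 600 days from July 17, 2058:
July has 31 days, so 31 − 17 = 14 days remain after July 17, 2058; 600 − 14 = 586 left.
August 2058 has 31 days: 586 − 31 = 555 left.
September 2058 has 30 days: 555 − 30 = 525 left.
October 2058 has 31 days: 525 − 31 = 494 left.
November 2058 has 30 days: 494 − 30 = 464 left.
December 2058 has 31 days: 464 − 31 = 433 left.
January 2059 has 31 days: 433 − 31 = 402 left.
February 2059 has 28 days (2059 is not a leap year): 402 − 28 = 374 left.
March 2059 has 31 days: 374 − 31 = 343 left.
April 2059 has 30 days: 343 − 30 = 313 left.
May 2059 has 31 days: 313 − 31 = 282 left.
June 2059 has 30 days: 282 − 30 = 252 left.
July 2059 has 31 days: 252 − 31 = 221 left.
August 2059 has 31 days: 221 − 31 = 190 left.
September 2059 has 30 days: 190 − 30 = 160 left.
October 2059 has 31 days: 160 − 31 = 129 left.
November 2059 has 30 days: 129 − 30 = 99 left.
December 2059 has 31 days: 99 − 31 = 68 left.
January 2060 has 31 days: 68 − 31 = 37 left.
February 2060 has 29 days (2060 is a leap year): 37 − 29 = 8 left.
8 days into March 2060 → March 8, 2060.
Adding 600 days from March 8, 2060:
March has 31 days, so 31 − 8 = 23 days remain after March 8, 2060; 600 − 23 = 577 left.
April 2060 has 30 days: 577 − 30 = 547 left.
May 2060 has 31 days: 547 − 31 = 516 left.
June 2060 has 30 days: 516 − 30 = 486 left.
July 2060 has 31 days: 486 − 31 = 455 left.
August 2060 has 31 days: 455 − 31 = 424 left.
September 2060 has 30 days: 424 − 30 = 394 left.
October 2060 has 31 days: 394 − 31 = 363 left.
November 2060 has 30 days: 363 − 30 = 333 left.
December 2060 has 31 days: 333 − 31 = 302 left.
January 2061 has 31 days: 302 − 31 = 271 left.
February 2061 has 28 days (2061 is not a leap year): 271 − 28 = 243 left.
March 2061 has 31 days: 243 − 31 = 212 left.
April 2061 has 30 days: 212 − 30 = 182 left.
May 2061 has 31 days: 182 − 31 = 151 left.
June 2061 has 30 days: 151 − 30 = 121 left.
July 2061 has 31 days: 121 − 31 = 90 left.
August 2061 has 31 days: 90 − 31 = 59 left.
September 2061 has 30 days: 59 − 30 = 29 left.
29 days into October 2061 → October 29, 2061.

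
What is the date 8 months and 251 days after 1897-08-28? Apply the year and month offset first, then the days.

January 4, 1899

Advancing 8 months and 251 days from August 28, 1897: first the month/year part, then the days.
month 8 + 8 = 16, which is month 4 of year 1898 → April 1898.
Day 28 is valid in April, giving April 28, 1898.
Now add 251 days from April 28, 1898.
April has 30 days, so 30 − 28 = 2 days remain after April 28, 1898; 251 − 2 = 249 left.
May 1898 has 31 days: 249 − 31 = 218 left.
June 1898 has 30 days: 218 − 30 = 188 left.
July 1898 has 31 days: 188 − 31 = 157 left.
August 1898 has 31 days: 157 − 31 = 126 left.
September 1898 has 30 days: 126 − 30 = 96 left.
October 1898 has 31 days: 96 − 31 = 65 left.
November 1898 has 30 days: 65 − 30 = 35 left.
December 1898 has 31 days: 35 − 31 = 4 left.
4 days into January 1899 → January 4, 1899.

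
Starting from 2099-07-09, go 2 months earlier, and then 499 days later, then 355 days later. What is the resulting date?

September 10, 2101

Subtracting 2 months from July 9, 2099:
month 7 − 2 = 5 → May 2099.
Day 9 is valid in May, giving May 9, 2099.
Adding 499 days from May 9, 2099:
May has 31 days, so 31 − 9 = 22 days remain after May 9, 2099; 499 − 22 = 477 left.
June 2099 has 30 days: 477 − 30 = 447 left.
July 2099 has 31 days: 447 − 31 = 416 left.
August 2099 has 31 days: 416 − 31 = 385 left.
September 2099 has 30 days: 385 − 30 = 355 left.
October 2099 has 31 days: 355 − 31 = 324 left.
November 2099 has 30 days: 324 − 30 = 294 left.
December 2099 has 31 days: 294 − 31 = 263 left.
January 2100 has 31 days: 263 − 31 = 232 left.
February 2100 has 28 days (2100 is not a leap year (divisible by 100 but not 400)): 232 − 28 = 204 left.
March 2100 has 31 days: 204 − 31 = 173 left.
April 2100 has 30 days: 173 − 30 = 143 left.
May 2100 has 31 days: 143 − 31 = 112 left.
June 2100 has 30 days: 112 − 30 = 82 left.
July 2100 has 31 days: 82 − 31 = 51 left.
August 2100 has 31 days: 51 − 31 = 20 left.
20 days into September 2100 → September 20, 2100.
Adding 355 days from September 20, 2100:
September has 30 days, so 30 − 20 = 10 days remain after September 20, 2100; 355 − 10 = 345 left.
October 2100 has 31 days: 345 − 31 = 314 left.
November 2100 has 30 days: 314 − 30 = 284 left.
December 2100 has 31 days: 284 − 31 = 253 left.
January 2101 has 31 days: 253 − 31 = 222 left.
February 2101 has 28 days (2101 is not a leap year): 222 − 28 = 194 left.
March 2101 has 31 days: 194 − 31 = 163 left.
April 2101 has 30 days: 163 − 30 = 133 left.
May 2101 has 31 days: 133 − 31 = 102 left.
June 2101 has 30 days: 102 − 30 = 72 left.
July 2101 has 31 days: 72 − 31 = 41 left.
August 2101 has 31 days: 41 − 31 = 10 left.
10 days into September 2101 → September 10, 2101.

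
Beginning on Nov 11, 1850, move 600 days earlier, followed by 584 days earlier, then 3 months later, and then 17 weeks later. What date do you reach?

Counting back 600 days from November 11, 1850:
Going back 11 days from November 11, 1850 reaches the end of the previous month; 600 − 11 = 589 left.
October 1850 has 31 days: 589 − 31 = 558 left.
September 1850 has 30 days: 558 − 30 = 528 left.
August 1850 has 31 days: 528 − 31 = 497 left.
July 1850 has 31 days: 497 − 31 = 466 left.
June 1850 has 30 days: 466 − 30 = 436 left.
May 1850 has 31 days: 436 − 31 = 405 left.
April 1850 has 30 days: 405 − 30 = 375 left.
March 1850 has 31 days: 375 − 31 = 344 left.
February 1850 has 28 days (1850 is not a leap year): 344 − 28 = 316 left.
January 1850 has 31 days: 316 − 31 = 285 left.
December 1849 has 31 days: 285 − 31 = 254 left.
November 1849 has 30 days: 254 − 30 = 224 left.
October 1849 has 31 days: 224 − 31 = 193 left.
September 1849 has 30 days: 193 − 30 = 163 left.
August 1849 has 31 days: 163 − 31 = 132 left.
July 1849 has 31 days: 132 − 31 = 101 left.
June 1849 has 30 days: 101 − 30 = 71 left.
May 1849 has 31 days: 71 − 31 = 40 left.
April 1849 has 30 days: 40 − 30 = 10 left.
March 1849 has 31 days; 31 − 10 = 21 → March 21, 1849.
Counting back 584 days from March 21, 1849:
Going back 21 days from March 21, 1849 reaches the end of the previous month; 584 − 21 = 563 left.
February 1849 has 28 days (1849 is not a leap year): 563 − 28 = 535 left.
January 1849 has 31 days: 535 − 31 = 504 left.
December 1848 has 31 days: 504 − 31 = 473 left.
November 1848 has 30 days: 473 − 30 = 443 left.
October 1848 has 31 days: 443 − 31 = 412 left.
September 1848 has 30 days: 412 − 30 = 382 left.
August 1848 has 31 days: 382 − 31 = 351 left.
July 1848 has 31 days: 351 − 31 = 320 left.
June 1848 has 30 days: 320 − 30 = 290 left.
May 1848 has 31 days: 290 − 31 = 259 left.
April 1848 has 30 days: 259 − 30 = 229 left.
March 1848 has 31 days: 229 − 31 = 198 left.
February 1848 has 29 days (1848 is a leap year): 198 − 29 = 169 left.
January 1848 has 31 days: 169 − 31 = 138 left.
December 1847 has 31 days: 138 − 31 = 107 left.
November 1847 has 30 days: 107 − 30 = 77 left.
October 1847 has 31 days: 77 − 31 = 46 left.
September 1847 has 30 days: 46 − 30 = 16 left.
August 1847 has 31 days; 31 − 16 = 15 → August 15, 1847.
Advancing 3 months from August 15, 1847:
month 8 + 3 = 11 → November 1847.
Day 15 is valid in November, giving November 15, 1847.
Counting forward 17 weeks (= 119 days) from November 15, 1847:
November has 30 days, so 30 − 15 = 15 days remain after November 15, 1847; 119 − 15 = 104 left.
December 1847 has 31 days: 104 − 31 = 73 left.
January 1848 has 31 days: 73 − 31 = 42 left.
February 1848 has 29 days (1848 is a leap year): 42 − 29 = 13 left.
13 days into March 1848 → March 13, 1848.

March 13, 1848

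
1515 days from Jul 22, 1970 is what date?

Counting forward 1515 days from July 22, 1970.
July has 31 days, so 31 − 22 = 9 days remain after July 22, 1970; 1515 − 9 = 1506 left.
August 1970 has 31 days: 1506 − 31 = 1475 left.
September 1970 has 30 days: 1475 − 30 = 1445 left.
October 1970 has 31 days: 1445 − 31 = 1414 left.
November 1970 has 30 days: 1414 − 30 = 1384 left.
December 1970 has 31 days: 1384 − 31 = 1353 left.
January 1971 has 31 days: 1353 − 31 = 1322 left.
February 1971 has 28 days (1971 is not a leap year): 1322 − 28 = 1294 left.
March 1971 has 31 days: 1294 − 31 = 1263 left.
April 1971 has 30 days: 1263 − 30 = 1233 left.
May 1971 has 31 days: 1233 − 31 = 1202 left.
June 1971 has 30 days: 1202 − 30 = 1172 left.
July 1971 has 31 days: 1172 − 31 = 1141 left.
August 1971 has 31 days: 1141 − 31 = 1110 left.
September 1971 has 30 days: 1110 − 30 = 1080 left.
October 1971 has 31 days: 1080 − 31 = 1049 left.
November 1971 has 30 days: 1049 − 30 = 1019 left.
December 1971 has 31 days: 1019 − 31 = 988 left.
January 1972 has 31 days: 988 − 31 = 957 left.
February 1972 has 29 days (1972 is a leap year): 957 − 29 = 928 left.
March 1972 has 31 days: 928 − 31 = 897 left.
April 1972 has 30 days: 897 − 30 = 867 left.
May 1972 has 31 days: 867 − 31 = 836 left.
June 1972 has 30 days: 836 − 30 = 806 left.
July 1972 has 31 days: 806 − 31 = 775 left.
August 1972 has 31 days: 775 − 31 = 744 left.
September 1972 has 30 days: 744 − 30 = 714 left.
October 1972 has 31 days: 714 − 31 = 683 left.
November 1972 has 30 days: 683 − 30 = 653 left.
December 1972 has 31 days: 653 − 31 = 622 left.
January 1973 has 31 days: 622 − 31 = 591 left.
February 1973 has 28 days (1973 is not a leap year): 591 − 28 = 563 left.
March 1973 has 31 days: 563 − 31 = 532 left.
April 1973 has 30 days: 532 − 30 = 502 left.
May 1973 has 31 days: 502 − 31 = 471 left.
June 1973 has 30 days: 471 − 30 = 441 left.
July 1973 has 31 days: 441 − 31 = 410 left.
August 1973 has 31 days: 410 − 31 = 379 left.
September 1973 has 30 days: 379 − 30 = 349 left.
October 1973 has 31 days: 349 − 31 = 318 left.
November 1973 has 30 days: 318 − 30 = 288 left.
December 1973 has 31 days: 288 − 31 = 257 left.
January 1974 has 31 days: 257 − 31 = 226 left.
February 1974 has 28 days (1974 is not a leap year): 226 − 28 = 198 left.
March 1974 has 31 days: 198 − 31 = 167 left.
April 1974 has 30 days: 167 − 30 = 137 left.
May 1974 has 31 days: 137 − 31 = 106 left.
June 1974 has 30 days: 106 − 30 = 76 left.
July 1974 has 31 days: 76 − 31 = 45 left.
August 1974 has 31 days: 45 − 31 = 14 left.
14 days into September 1974 → September 14, 1974.

September 14, 1974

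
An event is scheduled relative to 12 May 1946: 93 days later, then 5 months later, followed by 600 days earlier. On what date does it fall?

May 23, 1945

Adding 93 days from May 12, 1946:
May has 31 days, so 31 − 12 = 19 days remain after May 12, 1946; 93 − 19 = 74 left.
June 1946 has 30 days: 74 − 30 = 44 left.
July 1946 has 31 days: 44 − 31 = 13 left.
13 days into August 1946 → August 13, 1946.
Advancing 5 months from August 13, 1946:
month 8 + 5 = 13, which is month 1 of year 1947 → January 1947.
Day 13 is valid in January, giving January 13, 1947.
Going back 600 days from January 13, 1947:
Going back 13 days from January 13, 1947 reaches the end of the previous month; 600 − 13 = 587 left.
December 1946 has 31 days: 587 − 31 = 556 left.
November 1946 has 30 days: 556 − 30 = 526 left.
October 1946 has 31 days: 526 − 31 = 495 left.
September 1946 has 30 days: 495 − 30 = 465 left.
August 1946 has 31 days: 465 − 31 = 434 left.
July 1946 has 31 days: 434 − 31 = 403 left.
June 1946 has 30 days: 403 − 30 = 373 left.
May 1946 has 31 days: 373 − 31 = 342 left.
April 1946 has 30 days: 342 − 30 = 312 left.
March 1946 has 31 days: 312 − 31 = 281 left.
February 1946 has 28 days (1946 is not a leap year): 281 − 28 = 253 left.
January 1946 has 31 days: 253 − 31 = 222 left.
December 1945 has 31 days: 222 − 31 = 191 left.
November 1945 has 30 days: 191 − 30 = 161 left.
October 1945 has 31 days: 161 − 31 = 130 left.
September 1945 has 30 days: 130 − 30 = 100 left.
August 1945 has 31 days: 100 − 31 = 69 left.
July 1945 has 31 days: 69 − 31 = 38 left.
June 1945 has 30 days: 38 − 30 = 8 left.
May 1945 has 31 days; 31 − 8 = 23 → May 23, 1945.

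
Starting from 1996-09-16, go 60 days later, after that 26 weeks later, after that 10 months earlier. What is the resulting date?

Adding 60 days from September 16, 1996:
September has 30 days, so 30 − 16 = 14 days remain after September 16, 1996; 60 − 14 = 46 left.
October 1996 has 31 days: 46 − 31 = 15 left.
15 days into November 1996 → November 15, 1996.
Counting forward 26 weeks (= 182 days) from November 15, 1996:
November has 30 days, so 30 − 15 = 15 days remain after November 15, 1996; 182 − 15 = 167 left.
December 1996 has 31 days: 167 − 31 = 136 left.
January 1997 has 31 days: 136 − 31 = 105 left.
February 1997 has 28 days (1997 is not a leap year): 105 − 28 = 77 left.
March 1997 has 31 days: 77 − 31 = 46 left.
April 1997 has 30 days: 46 − 30 = 16 left.
16 days into May 1997 → May 16, 1997.
Counting back 10 months from May 16, 1997:
month 5 − 10 = -5, which is month 7 of year 1996 → July 1996.
Day 16 is valid in July, giving July 16, 1996.

July 16, 1996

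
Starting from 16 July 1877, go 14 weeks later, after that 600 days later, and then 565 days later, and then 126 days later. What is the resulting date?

May 5, 1881

Counting forward 14 weeks (= 98 days) from July 16, 1877:
July has 31 days, so 31 − 16 = 15 days remain after July 16, 1877; 98 − 15 = 83 left.
August 1877 has 31 days: 83 − 31 = 52 left.
September 1877 has 30 days: 52 − 30 = 22 left.
22 days into October 1877 → October 22, 1877.
Advancing 600 days from October 22, 1877:
October has 31 days, so 31 − 22 = 9 days remain after October 22, 1877; 600 − 9 = 591 left.
November 1877 has 30 days: 591 − 30 = 561 left.
December 1877 has 31 days: 561 − 31 = 530 left.
January 1878 has 31 days: 530 − 31 = 499 left.
February 1878 has 28 days (1878 is not a leap year): 499 − 28 = 471 left.
March 1878 has 31 days: 471 − 31 = 440 left.
April 1878 has 30 days: 440 − 30 = 410 left.
May 1878 has 31 days: 410 − 31 = 379 left.
June 1878 has 30 days: 379 − 30 = 349 left.
July 1878 has 31 days: 349 − 31 = 318 left.
August 1878 has 31 days: 318 − 31 = 287 left.
September 1878 has 30 days: 287 − 30 = 257 left.
October 1878 has 31 days: 257 − 31 = 226 left.
November 1878 has 30 days: 226 − 30 = 196 left.
December 1878 has 31 days: 196 − 31 = 165 left.
January 1879 has 31 days: 165 − 31 = 134 left.
February 1879 has 28 days (1879 is not a leap year): 134 − 28 = 106 left.
March 1879 has 31 days: 106 − 31 = 75 left.
April 1879 has 30 days: 75 − 30 = 45 left.
May 1879 has 31 days: 45 − 31 = 14 left.
14 days into June 1879 → June 14, 1879.
Adding 565 days from June 14, 1879:
June has 30 days, so 30 − 14 = 16 days remain after June 14, 1879; 565 − 16 = 549 left.
July 1879 has 31 days: 549 − 31 = 518 left.
August 1879 has 31 days: 518 − 31 = 487 left.
September 1879 has 30 days: 487 − 30 = 457 left.
October 1879 has 31 days: 457 − 31 = 426 left.
November 1879 has 30 days: 426 − 30 = 396 left.
December 1879 has 31 days: 396 − 31 = 365 left.
January 1880 has 31 days: 365 − 31 = 334 left.
February 1880 has 29 days (1880 is a leap year): 334 − 29 = 305 left.
March 1880 has 31 days: 305 − 31 = 274 left.
April 1880 has 30 days: 274 − 30 = 244 left.
May 1880 has 31 days: 244 − 31 = 213 left.
June 1880 has 30 days: 213 − 30 = 183 left.
July 1880 has 31 days: 183 − 31 = 152 left.
August 1880 has 31 days: 152 − 31 = 121 left.
September 1880 has 30 days: 121 − 30 = 91 left.
October 1880 has 31 days: 91 − 31 = 60 left.
November 1880 has 30 days: 60 − 30 = 30 left.
30 days into December 1880 → December 30, 1880.
Counting forward 126 days from December 30, 1880:
December has 31 days, so 31 − 30 = 1 day remains after December 30, 1880; 126 − 1 = 125 left.
January 1881 has 31 days: 125 − 31 = 94 left.
February 1881 has 28 days (1881 is not a leap year): 94 − 28 = 66 left.
March 1881 has 31 days: 66 − 31 = 35 left.
April 1881 has 30 days: 35 − 30 = 5 left.
5 days into May 1881 → May 5, 1881.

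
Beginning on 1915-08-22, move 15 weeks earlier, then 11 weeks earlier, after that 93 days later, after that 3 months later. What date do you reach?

August 25, 1915

Going back 15 weeks (= 105 days) from August 22, 1915:
Going back 22 days from August 22, 1915 reaches the end of the previous month; 105 − 22 = 83 left.
July 1915 has 31 days: 83 − 31 = 52 left.
June 1915 has 30 days: 52 − 30 = 22 left.
May 1915 has 31 days; 31 − 22 = 9 → May 9, 1915.
Going back 11 weeks (= 77 days) from May 9, 1915:
Going back 9 days from May 9, 1915 reaches the end of the previous month; 77 − 9 = 68 left.
April 1915 has 30 days: 68 − 30 = 38 left.
March 1915 has 31 days: 38 − 31 = 7 left.
February 1915 has 28 days; 28 − 7 = 21 → February 21, 1915.
Adding 93 days from February 21, 1915:
February has 28 days, so 28 − 21 = 7 days remain after February 21, 1915; 93 − 7 = 86 left.
March 1915 has 31 days: 86 − 31 = 55 left.
April 1915 has 30 days: 55 − 30 = 25 left.
25 days into May 1915 → May 25, 1915.
Advancing 3 months from May 25, 1915:
month 5 + 3 = 8 → August 1915.
Day 25 is valid in August, giving August 25, 1915.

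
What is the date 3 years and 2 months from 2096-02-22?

April 22, 2099

Counting forward 3 years and 2 months from February 22, 2096.
+3 years → 2099; month 2 + 2 = 4 → April 2099.
Day 22 is valid in April, giving April 22, 2099.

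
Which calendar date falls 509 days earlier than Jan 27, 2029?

Going back 509 days from January 27, 2029.
Going back 27 days from January 27, 2029 reaches the end of the previous month; 509 − 27 = 482 left.
December 2028 has 31 days: 482 − 31 = 451 left.
November 2028 has 30 days: 451 − 30 = 421 left.
October 2028 has 31 days: 421 − 31 = 390 left.
September 2028 has 30 days: 390 − 30 = 360 left.
August 2028 has 31 days: 360 − 31 = 329 left.
July 2028 has 31 days: 329 − 31 = 298 left.
June 2028 has 30 days: 298 − 30 = 268 left.
May 2028 has 31 days: 268 − 31 = 237 left.
April 2028 has 30 days: 237 − 30 = 207 left.
March 2028 has 31 days: 207 − 31 = 176 left.
February 2028 has 29 days (2028 is a leap year): 176 − 29 = 147 left.
January 2028 has 31 days: 147 − 31 = 116 left.
December 2027 has 31 days: 116 − 31 = 85 left.
November 2027 has 30 days: 85 − 30 = 55 left.
October 2027 has 31 days: 55 − 31 = 24 left.
September 2027 has 30 days; 30 − 24 = 6 → September 6, 2027.

September 6, 2027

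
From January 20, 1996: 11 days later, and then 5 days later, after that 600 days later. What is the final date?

Adding 11 days from January 20, 1996:
January has 31 days; 20 + 11 = 31, still in January.
Advancing 5 days from January 31, 1996:
January has 31 days, so 31 − 31 = 0 days remain after January 31, 1996; 5 − 0 = 5 left.
5 days into February 1996 → February 5, 1996.
Advancing 600 days from February 5, 1996:
February has 29 days, so 29 − 5 = 24 days remain after February 5, 1996; 600 − 24 = 576 left.
March 1996 has 31 days: 576 − 31 = 545 left.
April 1996 has 30 days: 545 − 30 = 515 left.
May 1996 has 31 days: 515 − 31 = 484 left.
June 1996 has 30 days: 484 − 30 = 454 left.
July 1996 has 31 days: 454 − 31 = 423 left.
August 1996 has 31 days: 423 − 31 = 392 left.
September 1996 has 30 days: 392 − 30 = 362 left.
October 1996 has 31 days: 362 − 31 = 331 left.
November 1996 has 30 days: 331 − 30 = 301 left.
December 1996 has 31 days: 301 − 31 = 270 left.
January 1997 has 31 days: 270 − 31 = 239 left.
February 1997 has 28 days (1997 is not a leap year): 239 − 28 = 211 left.
March 1997 has 31 days: 211 − 31 = 180 left.
April 1997 has 30 days: 180 − 30 = 150 left.
May 1997 has 31 days: 150 − 31 = 119 left.
June 1997 has 30 days: 119 − 30 = 89 left.
July 1997 has 31 days: 89 − 31 = 58 left.
August 1997 has 31 days: 58 − 31 = 27 left.
27 days into September 1997 → September 27, 1997.

September 27, 1997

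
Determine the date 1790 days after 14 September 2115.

August 8, 2120

Advancing 1790 days from September 14, 2115.
September has 30 days, so 30 − 14 = 16 days remain after September 14, 2115; 1790 − 16 = 1774 left.
October 2115 has 31 days: 1774 − 31 = 1743 left.
November 2115 has 30 days: 1743 − 30 = 1713 left.
December 2115 has 31 days: 1713 − 31 = 1682 left.
January 2116 has 31 days: 1682 − 31 = 1651 left.
February 2116 has 29 days (2116 is a leap year): 1651 − 29 = 1622 left.
March 2116 has 31 days: 1622 − 31 = 1591 left.
April 2116 has 30 days: 1591 − 30 = 1561 left.
May 2116 has 31 days: 1561 − 31 = 1530 left.
June 2116 has 30 days: 1530 − 30 = 1500 left.
July 2116 has 31 days: 1500 − 31 = 1469 left.
August 2116 has 31 days: 1469 − 31 = 1438 left.
September 2116 has 30 days: 1438 − 30 = 1408 left.
October 2116 has 31 days: 1408 − 31 = 1377 left.
November 2116 has 30 days: 1377 − 30 = 1347 left.
December 2116 has 31 days: 1347 − 31 = 1316 left.
January 2117 has 31 days: 1316 − 31 = 1285 left.
February 2117 has 28 days (2117 is not a leap year): 1285 − 28 = 1257 left.
March 2117 has 31 days: 1257 − 31 = 1226 left.
April 2117 has 30 days: 1226 − 30 = 1196 left.
May 2117 has 31 days: 1196 − 31 = 1165 left.
June 2117 has 30 days: 1165 − 30 = 1135 left.
July 2117 has 31 days: 1135 − 31 = 1104 left.
August 2117 has 31 days: 1104 − 31 = 1073 left.
September 2117 has 30 days: 1073 − 30 = 1043 left.
October 2117 has 31 days: 1043 − 31 = 1012 left.
November 2117 has 30 days: 1012 − 30 = 982 left.
December 2117 has 31 days: 982 − 31 = 951 left.
January 2118 has 31 days: 951 − 31 = 920 left.
February 2118 has 28 days (2118 is not a leap year): 920 − 28 = 892 left.
March 2118 has 31 days: 892 − 31 = 861 left.
April 2118 has 30 days: 861 − 30 = 831 left.
May 2118 has 31 days: 831 − 31 = 800 left.
June 2118 has 30 days: 800 − 30 = 770 left.
July 2118 has 31 days: 770 − 31 = 739 left.
August 2118 has 31 days: 739 − 31 = 708 left.
September 2118 has 30 days: 708 − 30 = 678 left.
October 2118 has 31 days: 678 − 31 = 647 left.
November 2118 has 30 days: 647 − 30 = 617 left.
December 2118 has 31 days: 617 − 31 = 586 left.
January 2119 has 31 days: 586 − 31 = 555 left.
February 2119 has 28 days (2119 is not a leap year): 555 − 28 = 527 left.
March 2119 has 31 days: 527 − 31 = 496 left.
April 2119 has 30 days: 496 − 30 = 466 left.
May 2119 has 31 days: 466 − 31 = 435 left.
June 2119 has 30 days: 435 − 30 = 405 left.
July 2119 has 31 days: 405 − 31 = 374 left.
August 2119 has 31 days: 374 − 31 = 343 left.
September 2119 has 30 days: 343 − 30 = 313 left.
October 2119 has 31 days: 313 − 31 = 282 left.
November 2119 has 30 days: 282 − 30 = 252 left.
December 2119 has 31 days: 252 − 31 = 221 left.
January 2120 has 31 days: 221 − 31 = 190 left.
February 2120 has 29 days (2120 is a leap year): 190 − 29 = 161 left.
March 2120 has 31 days: 161 − 31 = 130 left.
April 2120 has 30 days: 130 − 30 = 100 left.
May 2120 has 31 days: 100 − 31 = 69 left.
June 2120 has 30 days: 69 − 30 = 39 left.
July 2120 has 31 days: 39 − 31 = 8 left.
8 days into August 2120 → August 8, 2120.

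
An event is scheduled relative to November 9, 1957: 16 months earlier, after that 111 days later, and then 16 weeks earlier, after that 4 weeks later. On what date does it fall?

August 5, 1956

Going back 16 months from November 9, 1957:
month 11 − 16 = -5, which is month 7 of year 1956 → July 1956.
Day 9 is valid in July, giving July 9, 1956.
Advancing 111 days from July 9, 1956:
July has 31 days, so 31 − 9 = 22 days remain after July 9, 1956; 111 − 22 = 89 left.
August 1956 has 31 days: 89 − 31 = 58 left.
September 1956 has 30 days: 58 − 30 = 28 left.
28 days into October 1956 → October 28, 1956.
Subtracting 16 weeks (= 112 days) from October 28, 1956:
Going back 28 days from October 28, 1956 reaches the end of the previous month; 112 − 28 = 84 left.
September 1956 has 30 days: 84 − 30 = 54 left.
August 1956 has 31 days: 54 − 31 = 23 left.
July 1956 has 31 days; 31 − 23 = 8 → July 8, 1956.
Counting forward 4 weeks (= 28 days) from July 8, 1956:
July has 31 days, so 31 − 8 = 23 days remain after July 8, 1956; 28 − 23 = 5 left.
5 days into August 1956 → August 5, 1956.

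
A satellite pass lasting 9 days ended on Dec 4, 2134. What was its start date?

Going back 9 days from December 4, 2134.
Going back 4 days from December 4, 2134 reaches the end of the previous month; 9 − 4 = 5 left.
November 2134 has 30 days; 30 − 5 = 25 → November 25, 2134.

November 25, 2134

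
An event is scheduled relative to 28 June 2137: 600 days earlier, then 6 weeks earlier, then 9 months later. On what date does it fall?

Going back 600 days from June 28, 2137:
Going back 28 days from June 28, 2137 reaches the end of the previous month; 600 − 28 = 572 left.
May 2137 has 31 days: 572 − 31 = 541 left.
April 2137 has 30 days: 541 − 30 = 511 left.
March 2137 has 31 days: 511 − 31 = 480 left.
February 2137 has 28 days (2137 is not a leap year): 480 − 28 = 452 left.
January 2137 has 31 days: 452 − 31 = 421 left.
December 2136 has 31 days: 421 − 31 = 390 left.
November 2136 has 30 days: 390 − 30 = 360 left.
October 2136 has 31 days: 360 − 31 = 329 left.
September 2136 has 30 days: 329 − 30 = 299 left.
August 2136 has 31 days: 299 − 31 = 268 left.
July 2136 has 31 days: 268 − 31 = 237 left.
June 2136 has 30 days: 237 − 30 = 207 left.
May 2136 has 31 days: 207 − 31 = 176 left.
April 2136 has 30 days: 176 − 30 = 146 left.
March 2136 has 31 days: 146 − 31 = 115 left.
February 2136 has 29 days (2136 is a leap year): 115 − 29 = 86 left.
January 2136 has 31 days: 86 − 31 = 55 left.
December 2135 has 31 days: 55 − 31 = 24 left.
November 2135 has 30 days; 30 − 24 = 6 → November 6, 2135.
Counting back 6 weeks (= 42 days) from November 6, 2135:
Going back 6 days from November 6, 2135 reaches the end of the previous month; 42 − 6 = 36 left.
October 2135 has 31 days: 36 − 31 = 5 left.
September 2135 has 30 days; 30 − 5 = 25 → September 25, 2135.
Advancing 9 months from September 25, 2135:
month 9 + 9 = 18, which is month 6 of year 2136 → June 2136.
Day 25 is valid in June, giving June 25, 2136.

June 25, 2136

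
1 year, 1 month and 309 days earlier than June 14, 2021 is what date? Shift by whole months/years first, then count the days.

July 10, 2019

Going back 1 year, 1 month and 309 days from June 14, 2021: first the month/year part, then the days.
-1 year → 2020; month 6 − 1 = 5 → May 2020.
Day 14 is valid in May, giving May 14, 2020.
Now subtract 309 days from May 14, 2020.
Going back 14 days from May 14, 2020 reaches the end of the previous month; 309 − 14 = 295 left.
April 2020 has 30 days: 295 − 30 = 265 left.
March 2020 has 31 days: 265 − 31 = 234 left.
February 2020 has 29 days (2020 is a leap year): 234 − 29 = 205 left.
January 2020 has 31 days: 205 − 31 = 174 left.
December 2019 has 31 days: 174 − 31 = 143 left.
November 2019 has 30 days: 143 − 30 = 113 left.
October 2019 has 31 days: 113 − 31 = 82 left.
September 2019 has 30 days: 82 − 30 = 52 left.
August 2019 has 31 days: 52 − 31 = 21 left.
July 2019 has 31 days; 31 − 21 = 10 → July 10, 2019.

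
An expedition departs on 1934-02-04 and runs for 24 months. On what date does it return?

Adding 24 months from February 4, 1934.
month 2 + 24 = 26, which is month 2 of year 1936 → February 1936.
Day 4 is valid in February, giving February 4, 1936.

February 4, 1936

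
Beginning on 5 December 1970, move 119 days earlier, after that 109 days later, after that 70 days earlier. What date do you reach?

September 16, 1970

Counting back 119 days from December 5, 1970:
Going back 5 days from December 5, 1970 reaches the end of the previous month; 119 − 5 = 114 left.
November 1970 has 30 days: 114 − 30 = 84 left.
October 1970 has 31 days: 84 − 31 = 53 left.
September 1970 has 30 days: 53 − 30 = 23 left.
August 1970 has 31 days; 31 − 23 = 8 → August 8, 1970.
Counting forward 109 days from August 8, 1970:
August has 31 days, so 31 − 8 = 23 days remain after August 8, 1970; 109 − 23 = 86 left.
September 1970 has 30 days: 86 − 30 = 56 left.
October 1970 has 31 days: 56 − 31 = 25 left.
25 days into November 1970 → November 25, 1970.
Going back 70 days from November 25, 1970:
Going back 25 days from November 25, 1970 reaches the end of the previous month; 70 − 25 = 45 left.
October 1970 has 31 days: 45 − 31 = 14 left.
September 1970 has 30 days; 30 − 14 = 16 → September 16, 1970.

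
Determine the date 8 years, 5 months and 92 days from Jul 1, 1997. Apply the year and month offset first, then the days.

Counting forward 8 years, 5 months and 92 days from July 1, 1997: first the month/year part, then the days.
+8 years → 2005; month 7 + 5 = 12 → December 2005.
Day 1 is valid in December, giving December 1, 2005.
Now add 92 days from December 1, 2005.
December has 31 days, so 31 − 1 = 30 days remain after December 1, 2005; 92 − 30 = 62 left.
January 2006 has 31 days: 62 − 31 = 31 left.
February 2006 has 28 days (2006 is not a leap year): 31 − 28 = 3 left.
3 days into March 2006 → March 3, 2006.

March 3, 2006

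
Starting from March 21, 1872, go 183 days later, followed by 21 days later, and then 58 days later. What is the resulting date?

December 8, 1872

Advancing 183 days from March 21, 1872:
March has 31 days, so 31 − 21 = 10 days remain after March 21, 1872; 183 − 10 = 173 left.
April 1872 has 30 days: 173 − 30 = 143 left.
May 1872 has 31 days: 143 − 31 = 112 left.
June 1872 has 30 days: 112 − 30 = 82 left.
July 1872 has 31 days: 82 − 31 = 51 left.
August 1872 has 31 days: 51 − 31 = 20 left.
20 days into September 1872 → September 20, 1872.
Adding 21 days from September 20, 1872:
September has 30 days, so 30 − 20 = 10 days remain after September 20, 1872; 21 − 10 = 11 left.
11 days into October 1872 → October 11, 1872.
Adding 58 days from October 11, 1872:
October has 31 days, so 31 − 11 = 20 days remain after October 11, 1872; 58 − 20 = 38 left.
November 1872 has 30 days: 38 − 30 = 8 left.
8 days into December 1872 → December 8, 1872.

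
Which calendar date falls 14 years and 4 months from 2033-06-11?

October 11, 2047

Counting forward 14 years and 4 months from June 11, 2033.
+14 years → 2047; month 6 + 4 = 10 → October 2047.
Day 11 is valid in October, giving October 11, 2047.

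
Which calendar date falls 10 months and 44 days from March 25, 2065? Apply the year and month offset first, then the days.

March 10, 2066

Counting forward 10 months and 44 days from March 25, 2065: first the month/year part, then the days.
month 3 + 10 = 13, which is month 1 of year 2066 → January 2066.
Day 25 is valid in January, giving January 25, 2066.
Now add 44 days from January 25, 2066.
January has 31 days, so 31 − 25 = 6 days remain after January 25, 2066; 44 − 6 = 38 left.
February 2066 has 28 days (2066 is not a leap year): 38 − 28 = 10 left.
10 days into March 2066 → March 10, 2066.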